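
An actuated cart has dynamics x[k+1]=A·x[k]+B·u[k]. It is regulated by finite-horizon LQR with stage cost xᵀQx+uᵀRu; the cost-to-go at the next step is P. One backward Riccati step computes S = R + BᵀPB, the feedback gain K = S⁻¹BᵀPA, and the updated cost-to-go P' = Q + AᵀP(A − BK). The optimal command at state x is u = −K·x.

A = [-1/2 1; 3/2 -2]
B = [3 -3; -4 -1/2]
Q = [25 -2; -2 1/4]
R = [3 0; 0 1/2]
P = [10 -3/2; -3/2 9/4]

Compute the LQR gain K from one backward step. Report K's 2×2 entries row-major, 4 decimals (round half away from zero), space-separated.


-0.3269 0.4486 -0.1549 0.1088

BᵀP = [36.0000 -13.5000; -29.2500 3.3750]
S = R + BᵀPB = [3 0; 0 1/2] + [162.0000 -101.2500; -101.2500 86.0625] = [165.0000 -101.2500; -101.2500 86.5625]
BᵀPA = [-38.2500 63.0000; 19.6875 -36.0000]
K = S⁻¹·BᵀPA = [-0.3269 0.4486; -0.1549 0.1088]
A−BK = [0.0159 -0.0193; 0.1151 -0.1512]
AᵀP(A−BK) = [0.3594 -0.4836; -0.4836 0.6560]
P' = Q + AᵀP(A−BK) = [25.3594 -2.4836; -2.4836 0.9060]
tr(P') = 26.2654


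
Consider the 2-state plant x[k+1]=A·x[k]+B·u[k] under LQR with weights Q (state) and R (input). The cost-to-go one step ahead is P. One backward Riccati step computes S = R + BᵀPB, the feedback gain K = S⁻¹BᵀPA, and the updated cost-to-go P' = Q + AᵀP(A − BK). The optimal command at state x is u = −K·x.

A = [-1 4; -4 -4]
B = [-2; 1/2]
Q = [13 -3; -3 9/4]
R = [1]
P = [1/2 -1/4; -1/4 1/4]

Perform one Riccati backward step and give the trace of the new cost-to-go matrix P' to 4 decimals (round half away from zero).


23.4649

BᵀP = [-1.1250 0.6250]
S = R + BᵀPB = [1] + [2.5625] = [3.5625]
BᵀPA = [-1.3750 -7.0000]
K = S⁻¹·BᵀPA = [-0.3860 -1.9649]
A−BK = [-1.7719 0.0702; -3.8070 -3.0175]
AᵀP(A−BK) = [1.9693 2.2982; 2.2982 6.2456]
P' = Q + AᵀP(A−BK) = [14.9693 -0.7018; -0.7018 8.4956]
tr(P') = 23.4649


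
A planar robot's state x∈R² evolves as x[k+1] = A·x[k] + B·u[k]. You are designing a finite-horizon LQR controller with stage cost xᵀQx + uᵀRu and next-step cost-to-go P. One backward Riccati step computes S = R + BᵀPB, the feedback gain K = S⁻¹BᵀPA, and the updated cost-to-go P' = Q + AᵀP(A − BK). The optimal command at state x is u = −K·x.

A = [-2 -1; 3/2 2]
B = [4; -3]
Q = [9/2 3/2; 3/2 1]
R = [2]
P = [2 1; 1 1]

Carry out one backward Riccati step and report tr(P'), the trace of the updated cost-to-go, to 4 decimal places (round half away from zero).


7.4737

BᵀP = [5.0000 1.0000]
S = R + BᵀPB = [2] + [17.0000] = [19.0000]
BᵀPA = [-8.5000 -3.0000]
K = S⁻¹·BᵀPA = [-0.4474 -0.1579]
A−BK = [-0.2105 -0.3684; 0.1579 1.5263]
AᵀP(A−BK) = [0.4474 0.1579; 0.1579 1.5263]
P' = Q + AᵀP(A−BK) = [4.9474 1.6579; 1.6579 2.5263]
tr(P') = 7.4737


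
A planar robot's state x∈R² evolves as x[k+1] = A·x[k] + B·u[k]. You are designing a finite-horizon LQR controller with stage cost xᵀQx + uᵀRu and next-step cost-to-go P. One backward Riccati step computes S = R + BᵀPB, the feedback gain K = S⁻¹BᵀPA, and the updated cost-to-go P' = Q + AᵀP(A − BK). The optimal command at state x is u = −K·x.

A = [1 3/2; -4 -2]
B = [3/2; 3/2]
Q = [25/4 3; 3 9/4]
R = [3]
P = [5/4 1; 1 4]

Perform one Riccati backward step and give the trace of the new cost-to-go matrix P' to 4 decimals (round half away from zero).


36.7427

BᵀP = [3.3750 7.5000]
S = R + BᵀPB = [3] + [16.3125] = [19.3125]
BᵀPA = [-26.6250 -9.9375]
K = S⁻¹·BᵀPA = [-1.3786 -0.5146]
A−BK = [3.0680 2.2718; -1.9320 -1.2282]
AᵀP(A−BK) = [20.5437 12.1748; 12.1748 7.6990]
P' = Q + AᵀP(A−BK) = [26.7937 15.1748; 15.1748 9.9490]
tr(P') = 36.7427


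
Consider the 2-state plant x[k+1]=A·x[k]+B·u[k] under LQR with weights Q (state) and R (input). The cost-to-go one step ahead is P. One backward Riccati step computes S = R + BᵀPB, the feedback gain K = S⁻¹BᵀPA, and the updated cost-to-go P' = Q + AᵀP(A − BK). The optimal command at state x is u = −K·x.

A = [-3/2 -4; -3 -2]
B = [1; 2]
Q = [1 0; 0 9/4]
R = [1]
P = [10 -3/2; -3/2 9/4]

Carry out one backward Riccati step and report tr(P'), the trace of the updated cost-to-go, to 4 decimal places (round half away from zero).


67.7679

BᵀP = [7.0000 3.0000]
S = R + BᵀPB = [1] + [13.0000] = [14.0000]
BᵀPA = [-19.5000 -34.0000]
K = S⁻¹·BᵀPA = [-1.3929 -2.4286]
A−BK = [-0.1071 -1.5714; -0.2143 2.8571]
AᵀP(A−BK) = [2.0893 3.6429; 3.6429 62.4286]
P' = Q + AᵀP(A−BK) = [3.0893 3.6429; 3.6429 64.6786]
tr(P') = 67.7679


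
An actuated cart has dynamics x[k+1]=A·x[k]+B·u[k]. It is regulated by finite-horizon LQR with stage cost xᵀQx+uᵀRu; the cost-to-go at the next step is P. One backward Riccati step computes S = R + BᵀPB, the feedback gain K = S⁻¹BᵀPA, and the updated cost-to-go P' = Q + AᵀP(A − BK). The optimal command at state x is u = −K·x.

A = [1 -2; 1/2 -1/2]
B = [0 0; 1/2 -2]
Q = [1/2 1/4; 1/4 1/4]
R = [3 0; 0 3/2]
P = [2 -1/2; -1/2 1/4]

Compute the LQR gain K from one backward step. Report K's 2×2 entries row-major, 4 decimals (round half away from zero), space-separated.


-0.0370 0.0864 0.2963 -0.6914

BᵀP = [-0.2500 0.1250; 1.0000 -0.5000]
S = R + BᵀPB = [3 0; 0 3/2] + [0.0625 -0.2500; -0.2500 1.0000] = [3.0625 -0.2500; -0.2500 2.5000]
BᵀPA = [-0.1875 0.4375; 0.7500 -1.7500]
K = S⁻¹·BᵀPA = [-0.0370 0.0864; 0.2963 -0.6914]
A−BK = [1.0000 -2.0000; 1.1111 -1.9259]
AᵀP(A−BK) = [1.3333 -2.7778; -2.7778 5.8148]
P' = Q + AᵀP(A−BK) = [1.8333 -2.5278; -2.5278 6.0648]
tr(P') = 7.8981


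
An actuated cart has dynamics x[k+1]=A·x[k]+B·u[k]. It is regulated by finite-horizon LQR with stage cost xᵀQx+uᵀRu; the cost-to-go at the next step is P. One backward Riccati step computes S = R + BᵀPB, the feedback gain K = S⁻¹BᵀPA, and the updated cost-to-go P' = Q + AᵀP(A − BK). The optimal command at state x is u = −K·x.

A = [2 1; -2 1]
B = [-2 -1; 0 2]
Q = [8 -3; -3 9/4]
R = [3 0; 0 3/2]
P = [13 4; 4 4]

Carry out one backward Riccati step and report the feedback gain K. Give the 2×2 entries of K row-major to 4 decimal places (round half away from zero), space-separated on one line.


BᵀP = [-26.0000 -8.0000; -5.0000 4.0000]
S = R + BᵀPB = [3 0; 0 3/2] + [52.0000 10.0000; 10.0000 13.0000] = [55.0000 10.0000; 10.0000 14.5000]
BᵀPA = [-36.0000 -34.0000; -18.0000 -1.0000]
K = S⁻¹·BᵀPA = [-0.4903 -0.6925; -0.9032 0.4086]
A−BK = [0.1161 0.0237; -0.1935 0.1828]
AᵀP(A−BK) = [2.0903 0.4258; 0.4258 1.8645]
P' = Q + AᵀP(A−BK) = [10.0903 -2.5742; -2.5742 4.1145]
tr(P') = 14.2048

-0.4903 -0.6925 -0.9032 0.4086


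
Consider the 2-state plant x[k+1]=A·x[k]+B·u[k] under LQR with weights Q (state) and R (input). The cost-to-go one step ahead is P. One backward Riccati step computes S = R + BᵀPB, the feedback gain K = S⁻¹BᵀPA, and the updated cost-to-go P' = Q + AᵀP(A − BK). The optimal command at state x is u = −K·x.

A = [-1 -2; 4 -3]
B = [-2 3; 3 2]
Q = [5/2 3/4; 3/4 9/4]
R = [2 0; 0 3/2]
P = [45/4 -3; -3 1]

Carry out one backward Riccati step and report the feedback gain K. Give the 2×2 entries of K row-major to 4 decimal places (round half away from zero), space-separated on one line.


0.7777 -0.1405 0.0529 -0.6395

BᵀP = [-31.5000 9.0000; 27.7500 -7.0000]
S = R + BᵀPB = [2 0; 0 3/2] + [90.0000 -76.5000; -76.5000 69.2500] = [92.0000 -76.5000; -76.5000 70.7500]
BᵀPA = [67.5000 36.0000; -55.7500 -34.5000]
K = S⁻¹·BᵀPA = [0.7777 -0.1405; 0.0529 -0.6395]
A−BK = [0.3967 -0.3624; 1.5611 -1.2996]
AᵀP(A−BK) = [1.7056 -0.6715; -0.6715 0.9935]
P' = Q + AᵀP(A−BK) = [4.2056 0.0785; 0.0785 3.2435]
tr(P') = 7.4491


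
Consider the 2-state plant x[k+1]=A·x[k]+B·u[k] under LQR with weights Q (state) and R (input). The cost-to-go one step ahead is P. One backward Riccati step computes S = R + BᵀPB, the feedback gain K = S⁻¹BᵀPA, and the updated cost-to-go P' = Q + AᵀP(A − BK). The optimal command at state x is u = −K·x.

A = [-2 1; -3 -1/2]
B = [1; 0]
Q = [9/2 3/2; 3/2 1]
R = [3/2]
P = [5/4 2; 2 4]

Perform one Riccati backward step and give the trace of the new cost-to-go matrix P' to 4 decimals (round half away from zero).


44.4545

BᵀP = [1.2500 2.0000]
S = R + BᵀPB = [3/2] + [1.2500] = [2.7500]
BᵀPA = [-8.5000 0.2500]
K = S⁻¹·BᵀPA = [-3.0909 0.0909]
A−BK = [1.0909 0.9091; -3.0000 -0.5000]
AᵀP(A−BK) = [38.7273 0.2727; 0.2727 0.2273]
P' = Q + AᵀP(A−BK) = [43.2273 1.7727; 1.7727 1.2273]
tr(P') = 44.4545


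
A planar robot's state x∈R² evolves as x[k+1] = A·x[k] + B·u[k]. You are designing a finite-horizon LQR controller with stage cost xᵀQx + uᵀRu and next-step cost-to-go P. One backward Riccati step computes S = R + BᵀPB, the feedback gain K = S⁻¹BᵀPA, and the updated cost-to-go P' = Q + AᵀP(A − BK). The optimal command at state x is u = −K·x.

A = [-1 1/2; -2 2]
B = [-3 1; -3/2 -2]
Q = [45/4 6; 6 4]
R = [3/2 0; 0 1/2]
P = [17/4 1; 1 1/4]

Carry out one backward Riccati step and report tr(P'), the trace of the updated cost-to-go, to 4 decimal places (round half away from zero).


15.7100

BᵀP = [-14.2500 -3.3750; 2.2500 0.5000]
S = R + BᵀPB = [3/2 0; 0 1/2] + [47.8125 -7.5000; -7.5000 1.2500] = [49.3125 -7.5000; -7.5000 1.7500]
BᵀPA = [21.0000 -13.8750; -3.2500 2.1250]
K = S⁻¹·BᵀPA = [0.4119 -0.2777; -0.0920 0.0242]
A−BK = [0.3276 -0.3573; -1.5663 1.6318]
AᵀP(A−BK) = [0.3019 -0.2149; -0.2149 0.1582]
P' = Q + AᵀP(A−BK) = [11.5519 5.7851; 5.7851 4.1582]
tr(P') = 15.7100


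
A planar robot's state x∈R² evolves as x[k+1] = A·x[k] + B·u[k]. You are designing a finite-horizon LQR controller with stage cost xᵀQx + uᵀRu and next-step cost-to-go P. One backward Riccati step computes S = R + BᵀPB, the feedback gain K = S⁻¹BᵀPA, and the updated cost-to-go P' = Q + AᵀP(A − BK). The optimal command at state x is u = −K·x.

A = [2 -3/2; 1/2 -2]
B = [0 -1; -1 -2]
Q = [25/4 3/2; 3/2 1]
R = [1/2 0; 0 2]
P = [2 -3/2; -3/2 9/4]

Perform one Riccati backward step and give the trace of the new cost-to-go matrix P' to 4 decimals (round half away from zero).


BᵀP = [1.5000 -2.2500; 1.0000 -3.0000]
S = R + BᵀPB = [1/2 0; 0 2] + [2.2500 3.0000; 3.0000 5.0000] = [2.7500 3.0000; 3.0000 7.0000]
BᵀPA = [1.8750 2.2500; 0.5000 4.5000]
K = S⁻¹·BᵀPA = [1.1341 0.2195; -0.4146 0.5488]
A−BK = [1.5854 -0.9512; 0.8049 -0.6829]
AᵀP(A−BK) = [3.6433 -1.8110; -1.8110 1.5366]
P' = Q + AᵀP(A−BK) = [9.8933 -0.3110; -0.3110 2.5366]
tr(P') = 12.4299

12.4299


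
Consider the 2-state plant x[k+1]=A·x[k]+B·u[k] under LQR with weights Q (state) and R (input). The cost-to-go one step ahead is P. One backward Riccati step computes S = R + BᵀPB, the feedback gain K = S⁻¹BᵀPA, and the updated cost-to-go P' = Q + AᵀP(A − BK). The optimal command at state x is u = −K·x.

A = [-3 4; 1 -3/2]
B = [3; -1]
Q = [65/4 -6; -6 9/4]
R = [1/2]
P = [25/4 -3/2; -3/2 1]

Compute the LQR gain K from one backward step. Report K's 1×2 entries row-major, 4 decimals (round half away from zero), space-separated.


BᵀP = [20.2500 -5.5000]
S = R + BᵀPB = [1/2] + [66.2500] = [66.7500]
BᵀPA = [-66.2500 89.2500]
K = S⁻¹·BᵀPA = [-0.9925 1.3371]
A−BK = [-0.0225 -0.0112; 0.0075 -0.1629]
AᵀP(A−BK) = [0.4963 -0.6685; -0.6685 0.9157]
P' = Q + AᵀP(A−BK) = [16.7463 -6.6685; -6.6685 3.1657]
tr(P') = 19.9120

-0.9925 1.3371


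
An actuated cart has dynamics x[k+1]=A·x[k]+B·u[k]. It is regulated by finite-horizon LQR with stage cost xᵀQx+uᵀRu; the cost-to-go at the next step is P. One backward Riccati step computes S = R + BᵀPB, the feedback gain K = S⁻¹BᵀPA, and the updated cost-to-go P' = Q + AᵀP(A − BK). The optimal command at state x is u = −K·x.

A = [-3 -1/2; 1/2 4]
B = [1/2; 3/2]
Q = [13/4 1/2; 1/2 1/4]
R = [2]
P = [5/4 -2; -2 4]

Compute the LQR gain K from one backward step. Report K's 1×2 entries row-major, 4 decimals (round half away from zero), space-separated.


BᵀP = [-2.3750 5.0000]
S = R + BᵀPB = [2] + [6.3125] = [8.3125]
BᵀPA = [9.6250 21.1875]
K = S⁻¹·BᵀPA = [1.1579 2.5489]
A−BK = [-3.5789 -1.7744; -1.2368 0.1767]
AᵀP(A−BK) = [7.1053 9.8421; 9.8421 18.3083]
P' = Q + AᵀP(A−BK) = [10.3553 10.3421; 10.3421 18.5583]
tr(P') = 28.9135

1.1579 2.5489


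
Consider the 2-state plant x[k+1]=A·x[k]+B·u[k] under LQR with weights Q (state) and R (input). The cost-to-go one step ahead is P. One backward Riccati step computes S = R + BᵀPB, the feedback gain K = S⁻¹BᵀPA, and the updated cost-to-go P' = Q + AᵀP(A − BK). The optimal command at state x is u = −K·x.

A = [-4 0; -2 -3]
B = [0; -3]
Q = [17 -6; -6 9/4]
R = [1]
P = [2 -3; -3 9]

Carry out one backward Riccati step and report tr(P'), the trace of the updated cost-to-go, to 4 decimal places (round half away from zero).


36.2866

BᵀP = [9.0000 -27.0000]
S = R + BᵀPB = [1] + [81.0000] = [82.0000]
BᵀPA = [18.0000 81.0000]
K = S⁻¹·BᵀPA = [0.2195 0.9878]
A−BK = [-4.0000 0.0000; -1.3415 -0.0366]
AᵀP(A−BK) = [16.0488 0.2195; 0.2195 0.9878]
P' = Q + AᵀP(A−BK) = [33.0488 -5.7805; -5.7805 3.2378]
tr(P') = 36.2866


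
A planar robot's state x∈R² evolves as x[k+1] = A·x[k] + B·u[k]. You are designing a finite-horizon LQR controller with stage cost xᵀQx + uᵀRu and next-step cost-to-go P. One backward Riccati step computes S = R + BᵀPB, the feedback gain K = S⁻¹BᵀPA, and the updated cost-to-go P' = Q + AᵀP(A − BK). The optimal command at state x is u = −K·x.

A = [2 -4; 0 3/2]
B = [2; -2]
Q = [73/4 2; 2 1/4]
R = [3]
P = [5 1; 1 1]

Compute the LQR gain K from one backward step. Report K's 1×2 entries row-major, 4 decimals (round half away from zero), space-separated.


BᵀP = [8.0000 0.0000]
S = R + BᵀPB = [3] + [16.0000] = [19.0000]
BᵀPA = [16.0000 -32.0000]
K = S⁻¹·BᵀPA = [0.8421 -1.6842]
A−BK = [0.3158 -0.6316; 1.6842 -1.8684]
AᵀP(A−BK) = [6.5263 -10.0526; -10.0526 16.3553]
P' = Q + AᵀP(A−BK) = [24.7763 -8.0526; -8.0526 16.6053]
tr(P') = 41.3816

0.8421 -1.6842


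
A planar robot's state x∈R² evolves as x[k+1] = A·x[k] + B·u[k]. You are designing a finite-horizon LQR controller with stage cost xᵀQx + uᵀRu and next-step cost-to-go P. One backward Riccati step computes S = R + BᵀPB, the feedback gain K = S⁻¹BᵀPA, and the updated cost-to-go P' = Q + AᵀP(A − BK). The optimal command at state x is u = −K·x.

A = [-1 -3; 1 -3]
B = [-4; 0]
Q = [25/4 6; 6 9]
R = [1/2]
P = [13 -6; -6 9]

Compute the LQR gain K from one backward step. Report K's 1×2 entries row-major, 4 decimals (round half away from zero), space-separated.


BᵀP = [-52.0000 24.0000]
S = R + BᵀPB = [1/2] + [208.0000] = [208.5000]
BᵀPA = [76.0000 84.0000]
K = S⁻¹·BᵀPA = [0.3645 0.4029]
A−BK = [0.4580 -1.3885; 1.0000 -3.0000]
AᵀP(A−BK) = [6.2974 -18.6187; -18.6187 56.1583]
P' = Q + AᵀP(A−BK) = [12.5474 -12.6187; -12.6187 65.1583]
tr(P') = 77.7056

0.3645 0.4029


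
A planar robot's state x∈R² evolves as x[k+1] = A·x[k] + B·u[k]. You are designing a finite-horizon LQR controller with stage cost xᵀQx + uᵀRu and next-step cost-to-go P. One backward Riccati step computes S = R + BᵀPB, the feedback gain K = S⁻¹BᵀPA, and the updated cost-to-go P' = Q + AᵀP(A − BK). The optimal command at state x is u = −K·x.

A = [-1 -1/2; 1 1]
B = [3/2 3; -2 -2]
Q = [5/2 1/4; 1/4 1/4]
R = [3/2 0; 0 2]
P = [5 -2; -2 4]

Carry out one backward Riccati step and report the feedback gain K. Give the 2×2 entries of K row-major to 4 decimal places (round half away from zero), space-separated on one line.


-0.2635 -0.3669 -0.2082 -0.0319

BᵀP = [11.5000 -11.0000; 19.0000 -14.0000]
S = R + BᵀPB = [3/2 0; 0 2] + [39.2500 56.5000; 56.5000 85.0000] = [40.7500 56.5000; 56.5000 87.0000]
BᵀPA = [-22.5000 -16.7500; -33.0000 -23.5000]
K = S⁻¹·BᵀPA = [-0.2635 -0.3669; -0.2082 -0.0319]
A−BK = [0.0198 0.1459; 0.0567 0.2025]
AᵀP(A−BK) = [0.2011 0.1941; 0.1941 0.3562]
P' = Q + AᵀP(A−BK) = [2.7011 0.4441; 0.4441 0.6062]
tr(P') = 3.3074


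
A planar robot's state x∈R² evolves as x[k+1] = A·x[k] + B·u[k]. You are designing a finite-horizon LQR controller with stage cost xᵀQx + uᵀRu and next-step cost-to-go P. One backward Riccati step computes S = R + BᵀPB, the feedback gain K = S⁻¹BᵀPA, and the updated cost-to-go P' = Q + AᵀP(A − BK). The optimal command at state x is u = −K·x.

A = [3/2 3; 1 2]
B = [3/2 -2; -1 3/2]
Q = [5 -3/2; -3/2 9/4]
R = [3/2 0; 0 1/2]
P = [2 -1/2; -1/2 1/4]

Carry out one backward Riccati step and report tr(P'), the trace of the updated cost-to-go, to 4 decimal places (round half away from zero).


9.6838

BᵀP = [3.5000 -1.0000; -4.7500 1.3750]
S = R + BᵀPB = [3/2 0; 0 1/2] + [6.2500 -8.5000; -8.5000 11.5625] = [7.7500 -8.5000; -8.5000 12.0625]
BᵀPA = [4.2500 8.5000; -5.7500 -11.5000]
K = S⁻¹·BᵀPA = [0.1126 0.2252; -0.3974 -0.7947]
A−BK = [0.5364 1.0728; 1.7086 3.4172]
AᵀP(A−BK) = [0.4868 0.9735; 0.9735 1.9470]
P' = Q + AᵀP(A−BK) = [5.4868 -0.5265; -0.5265 4.1970]
tr(P') = 9.6838


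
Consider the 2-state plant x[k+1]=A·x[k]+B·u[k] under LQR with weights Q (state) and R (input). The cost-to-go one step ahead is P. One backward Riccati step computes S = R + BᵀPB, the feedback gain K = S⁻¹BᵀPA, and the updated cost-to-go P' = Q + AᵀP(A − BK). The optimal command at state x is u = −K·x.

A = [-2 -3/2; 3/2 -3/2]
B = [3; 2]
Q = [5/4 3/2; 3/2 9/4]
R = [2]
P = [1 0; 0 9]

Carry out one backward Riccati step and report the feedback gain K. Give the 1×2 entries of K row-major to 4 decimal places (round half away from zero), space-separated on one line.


BᵀP = [3.0000 18.0000]
S = R + BᵀPB = [2] + [45.0000] = [47.0000]
BᵀPA = [21.0000 -31.5000]
K = S⁻¹·BᵀPA = [0.4468 -0.6702]
A−BK = [-3.3404 0.5106; 0.6064 -0.1596]
AᵀP(A−BK) = [14.8670 -3.1755; -3.1755 1.3883]
P' = Q + AᵀP(A−BK) = [16.1170 -1.6755; -1.6755 3.6383]
tr(P') = 19.7553

0.4468 -0.6702


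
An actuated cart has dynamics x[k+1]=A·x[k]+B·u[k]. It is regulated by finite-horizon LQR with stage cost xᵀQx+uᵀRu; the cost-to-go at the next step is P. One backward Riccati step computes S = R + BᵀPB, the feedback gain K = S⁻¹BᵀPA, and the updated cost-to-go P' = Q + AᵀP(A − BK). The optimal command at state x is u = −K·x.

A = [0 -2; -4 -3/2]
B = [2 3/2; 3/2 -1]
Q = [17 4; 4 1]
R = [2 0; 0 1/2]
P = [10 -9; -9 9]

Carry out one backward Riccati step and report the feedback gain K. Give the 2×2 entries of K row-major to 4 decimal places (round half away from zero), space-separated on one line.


BᵀP = [6.5000 -4.5000; 24.0000 -22.5000]
S = R + BᵀPB = [2 0; 0 1/2] + [6.2500 14.2500; 14.2500 58.5000] = [8.2500 14.2500; 14.2500 59.0000]
BᵀPA = [18.0000 -6.2500; 90.0000 -14.2500]
K = S⁻¹·BᵀPA = [-0.7773 -0.5840; 1.7132 -0.1005]
A−BK = [-1.0152 -0.6812; -1.1210 -0.7244]
AᵀP(A−BK) = [3.8070 1.5545; 1.5545 1.1681]
P' = Q + AᵀP(A−BK) = [20.8070 5.5545; 5.5545 2.1681]
tr(P') = 22.9751

-0.7773 -0.5840 1.7132 -0.1005


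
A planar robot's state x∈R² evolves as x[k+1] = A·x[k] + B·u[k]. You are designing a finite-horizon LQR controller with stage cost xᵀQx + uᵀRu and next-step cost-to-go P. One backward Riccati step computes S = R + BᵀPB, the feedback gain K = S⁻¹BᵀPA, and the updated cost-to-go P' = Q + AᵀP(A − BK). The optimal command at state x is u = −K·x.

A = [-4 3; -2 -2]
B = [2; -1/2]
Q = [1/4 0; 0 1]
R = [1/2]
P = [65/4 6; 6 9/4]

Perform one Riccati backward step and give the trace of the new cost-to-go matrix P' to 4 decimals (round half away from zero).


5.8353

BᵀP = [29.5000 10.8750]
S = R + BᵀPB = [1/2] + [53.5625] = [54.0625]
BᵀPA = [-139.7500 66.7500]
K = S⁻¹·BᵀPA = [-2.5850 1.2347]
A−BK = [1.1699 0.5306; -3.2925 -1.3827]
AᵀP(A−BK) = [3.7503 -1.4532; -1.4532 0.8350]
P' = Q + AᵀP(A−BK) = [4.0003 -1.4532; -1.4532 1.8350]
tr(P') = 5.8353


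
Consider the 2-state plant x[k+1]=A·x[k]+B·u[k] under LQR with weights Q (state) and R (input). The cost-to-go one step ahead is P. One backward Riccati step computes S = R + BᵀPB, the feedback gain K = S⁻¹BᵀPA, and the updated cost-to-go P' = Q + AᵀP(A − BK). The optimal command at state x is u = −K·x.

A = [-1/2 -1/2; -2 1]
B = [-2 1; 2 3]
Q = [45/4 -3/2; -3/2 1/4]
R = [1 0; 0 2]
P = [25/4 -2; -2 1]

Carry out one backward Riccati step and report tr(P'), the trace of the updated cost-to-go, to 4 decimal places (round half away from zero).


BᵀP = [-16.5000 6.0000; 0.2500 1.0000]
S = R + BᵀPB = [1 0; 0 2] + [45.0000 1.5000; 1.5000 3.2500] = [46.0000 1.5000; 1.5000 5.2500]
BᵀPA = [-3.7500 14.2500; -2.1250 0.8750]
K = S⁻¹·BᵀPA = [-0.0690 0.3072; -0.3851 0.0789]
A−BK = [-0.2529 0.0355; -0.7069 0.1489]
AᵀP(A−BK) = [0.4856 -0.1178; -0.1178 0.1157]
P' = Q + AᵀP(A−BK) = [11.7356 -1.6178; -1.6178 0.3657]
tr(P') = 12.1014

12.1014


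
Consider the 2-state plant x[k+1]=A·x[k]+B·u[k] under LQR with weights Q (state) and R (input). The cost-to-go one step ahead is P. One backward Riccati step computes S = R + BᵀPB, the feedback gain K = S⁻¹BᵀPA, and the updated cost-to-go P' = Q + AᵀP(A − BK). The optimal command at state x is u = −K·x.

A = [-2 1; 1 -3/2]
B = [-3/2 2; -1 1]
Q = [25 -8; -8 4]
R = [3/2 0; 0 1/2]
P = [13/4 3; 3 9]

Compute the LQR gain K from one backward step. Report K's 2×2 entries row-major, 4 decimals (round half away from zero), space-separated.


-0.5668 0.6721 -0.5965 0.1930

BᵀP = [-7.8750 -13.5000; 9.5000 15.0000]
S = R + BᵀPB = [3/2 0; 0 1/2] + [25.3125 -29.2500; -29.2500 34.0000] = [26.8125 -29.2500; -29.2500 34.5000]
BᵀPA = [2.2500 12.3750; -4.0000 -13.0000]
K = S⁻¹·BᵀPA = [-0.5668 0.6721; -0.5965 0.1930]
A−BK = [-1.6572 1.6221; 1.0297 -1.0209]
AᵀP(A−BK) = [8.8893 -8.7402; -8.7402 8.6920]
P' = Q + AᵀP(A−BK) = [33.8893 -16.7402; -16.7402 12.6920]
tr(P') = 46.5813


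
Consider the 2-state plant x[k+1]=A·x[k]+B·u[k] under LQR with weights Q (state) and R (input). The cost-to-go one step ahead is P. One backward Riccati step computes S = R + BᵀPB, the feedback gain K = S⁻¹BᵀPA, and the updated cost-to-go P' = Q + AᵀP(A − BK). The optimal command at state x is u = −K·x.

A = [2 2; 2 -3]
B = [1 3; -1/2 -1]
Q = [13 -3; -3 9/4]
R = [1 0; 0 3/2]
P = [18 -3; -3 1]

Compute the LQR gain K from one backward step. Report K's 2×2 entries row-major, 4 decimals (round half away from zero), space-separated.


0.0554 0.4882 0.4962 0.6232

BᵀP = [19.5000 -3.5000; 57.0000 -10.0000]
S = R + BᵀPB = [1 0; 0 3/2] + [21.2500 62.0000; 62.0000 181.0000] = [22.2500 62.0000; 62.0000 182.5000]
BᵀPA = [32.0000 49.5000; 94.0000 144.0000]
K = S⁻¹·BᵀPA = [0.0554 0.4882; 0.4962 0.6232]
A−BK = [0.4559 -0.3578; 2.5239 -2.1327]
AᵀP(A−BK) = [3.5799 -2.2020; -2.2020 3.0952]
P' = Q + AᵀP(A−BK) = [16.5799 -5.2020; -5.2020 5.3452]
tr(P') = 21.9251


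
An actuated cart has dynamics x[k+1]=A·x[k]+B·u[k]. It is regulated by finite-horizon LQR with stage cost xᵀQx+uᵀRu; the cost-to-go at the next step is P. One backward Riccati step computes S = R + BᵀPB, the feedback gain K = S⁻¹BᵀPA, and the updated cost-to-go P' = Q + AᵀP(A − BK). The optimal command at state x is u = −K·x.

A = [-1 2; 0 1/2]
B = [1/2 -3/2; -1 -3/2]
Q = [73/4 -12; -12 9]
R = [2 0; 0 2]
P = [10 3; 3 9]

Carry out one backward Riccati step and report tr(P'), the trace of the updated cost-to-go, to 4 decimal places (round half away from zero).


31.6649

BᵀP = [2.0000 -7.5000; -19.5000 -18.0000]
S = R + BᵀPB = [2 0; 0 2] + [8.5000 8.2500; 8.2500 56.2500] = [10.5000 8.2500; 8.2500 58.2500]
BᵀPA = [-2.0000 0.2500; 19.5000 -48.0000]
K = S⁻¹·BᵀPA = [-0.5103 0.7553; 0.4070 -0.9310]
A−BK = [-0.1343 0.2258; 0.1003 -0.1412]
AᵀP(A−BK) = [1.0422 -1.8347; -1.8347 3.3727]
P' = Q + AᵀP(A−BK) = [19.2922 -13.8347; -13.8347 12.3727]
tr(P') = 31.6649


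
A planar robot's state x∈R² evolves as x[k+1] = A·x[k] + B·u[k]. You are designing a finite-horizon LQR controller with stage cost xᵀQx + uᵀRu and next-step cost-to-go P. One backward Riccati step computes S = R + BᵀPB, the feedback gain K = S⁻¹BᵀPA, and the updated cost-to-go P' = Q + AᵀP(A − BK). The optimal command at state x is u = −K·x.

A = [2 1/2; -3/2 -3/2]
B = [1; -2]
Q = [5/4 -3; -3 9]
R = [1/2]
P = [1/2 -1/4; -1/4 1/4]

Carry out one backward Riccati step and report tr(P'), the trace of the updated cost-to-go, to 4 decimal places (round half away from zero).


11.2396

BᵀP = [1.0000 -0.7500]
S = R + BᵀPB = [1/2] + [2.5000] = [3.0000]
BᵀPA = [3.1250 1.6250]
K = S⁻¹·BᵀPA = [1.0417 0.5417]
A−BK = [0.9583 -0.0417; 0.5833 -0.4167]
AᵀP(A−BK) = [0.8073 0.3073; 0.3073 0.1823]
P' = Q + AᵀP(A−BK) = [2.0573 -2.6927; -2.6927 9.1823]
tr(P') = 11.2396


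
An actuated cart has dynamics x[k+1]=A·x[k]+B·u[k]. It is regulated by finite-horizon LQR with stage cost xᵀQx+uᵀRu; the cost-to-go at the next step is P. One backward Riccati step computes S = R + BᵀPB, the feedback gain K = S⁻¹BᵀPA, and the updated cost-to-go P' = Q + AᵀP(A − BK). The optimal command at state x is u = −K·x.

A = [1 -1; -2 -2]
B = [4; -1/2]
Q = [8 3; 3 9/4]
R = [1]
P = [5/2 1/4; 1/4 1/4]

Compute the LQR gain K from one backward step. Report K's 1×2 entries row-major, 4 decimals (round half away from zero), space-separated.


0.2028 -0.2902

BᵀP = [9.8750 0.8750]
S = R + BᵀPB = [1] + [39.0625] = [40.0625]
BᵀPA = [8.1250 -11.6250]
K = S⁻¹·BᵀPA = [0.2028 -0.2902]
A−BK = [0.1888 0.1607; -1.8986 -2.1451]
AᵀP(A−BK) = [0.8522 0.8576; 0.8576 1.1268]
P' = Q + AᵀP(A−BK) = [8.8522 3.8576; 3.8576 3.3768]
tr(P') = 12.2289


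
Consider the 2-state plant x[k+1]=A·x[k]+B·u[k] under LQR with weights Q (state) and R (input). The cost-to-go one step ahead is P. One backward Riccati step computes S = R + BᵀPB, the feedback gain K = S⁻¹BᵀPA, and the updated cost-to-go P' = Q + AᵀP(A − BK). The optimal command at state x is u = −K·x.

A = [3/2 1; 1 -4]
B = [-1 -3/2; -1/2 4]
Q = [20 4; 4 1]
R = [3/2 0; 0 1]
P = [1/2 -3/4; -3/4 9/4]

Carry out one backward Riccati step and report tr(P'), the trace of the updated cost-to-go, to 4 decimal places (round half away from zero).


BᵀP = [-0.1250 -0.3750; -3.7500 10.1250]
S = R + BᵀPB = [3/2 0; 0 1] + [0.3125 -1.3125; -1.3125 46.1250] = [1.8125 -1.3125; -1.3125 47.1250]
BᵀPA = [-0.5625 1.3750; 4.5000 -44.2500]
K = S⁻¹·BᵀPA = [-0.2462 0.0803; 0.0886 -0.9368]
A−BK = [1.3868 -0.3249; 0.5224 -0.2128]
AᵀP(A−BK) = [0.5877 -0.2394; -0.2394 0.9382]
P' = Q + AᵀP(A−BK) = [20.5877 3.7606; 3.7606 1.9382]
tr(P') = 22.5258

22.5258


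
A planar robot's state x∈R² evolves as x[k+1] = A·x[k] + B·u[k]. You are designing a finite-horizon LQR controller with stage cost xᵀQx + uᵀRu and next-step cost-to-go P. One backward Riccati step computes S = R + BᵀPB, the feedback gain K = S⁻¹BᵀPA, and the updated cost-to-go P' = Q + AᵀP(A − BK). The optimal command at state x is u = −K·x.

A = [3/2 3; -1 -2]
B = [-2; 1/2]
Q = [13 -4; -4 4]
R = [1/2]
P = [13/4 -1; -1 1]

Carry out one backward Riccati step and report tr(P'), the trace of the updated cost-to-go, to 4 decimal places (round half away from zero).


19.9117

BᵀP = [-7.0000 2.5000]
S = R + BᵀPB = [1/2] + [15.2500] = [15.7500]
BᵀPA = [-13.0000 -26.0000]
K = S⁻¹·BᵀPA = [-0.8254 -1.6508]
A−BK = [-0.1508 -0.3016; -0.5873 -1.1746]
AᵀP(A−BK) = [0.5823 1.1647; 1.1647 2.3294]
P' = Q + AᵀP(A−BK) = [13.5823 -2.8353; -2.8353 6.3294]
tr(P') = 19.9117


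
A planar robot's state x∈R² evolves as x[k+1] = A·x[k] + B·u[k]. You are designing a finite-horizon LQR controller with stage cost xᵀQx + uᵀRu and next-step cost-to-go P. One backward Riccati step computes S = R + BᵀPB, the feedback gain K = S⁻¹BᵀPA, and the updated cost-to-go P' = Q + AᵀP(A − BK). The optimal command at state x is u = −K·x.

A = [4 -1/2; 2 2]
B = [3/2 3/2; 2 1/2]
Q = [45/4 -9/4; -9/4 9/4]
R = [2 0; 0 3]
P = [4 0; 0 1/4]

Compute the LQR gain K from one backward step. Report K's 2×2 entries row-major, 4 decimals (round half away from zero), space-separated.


BᵀP = [6.0000 0.5000; 6.0000 0.1250]
S = R + BᵀPB = [2 0; 0 3] + [10.0000 9.2500; 9.2500 9.0625] = [12.0000 9.2500; 9.2500 12.0625]
BᵀPA = [25.0000 -2.0000; 24.2500 -2.7500]
K = S⁻¹·BᵀPA = [1.3052 0.0222; 1.0095 -0.2450]
A−BK = [0.5280 -0.1658; -1.1151 2.0781]
AᵀP(A−BK) = [7.8902 -1.6135; -1.6135 1.3706]
P' = Q + AᵀP(A−BK) = [19.1402 -3.8635; -3.8635 3.6206]
tr(P') = 22.7608

1.3052 0.0222 1.0095 -0.2450


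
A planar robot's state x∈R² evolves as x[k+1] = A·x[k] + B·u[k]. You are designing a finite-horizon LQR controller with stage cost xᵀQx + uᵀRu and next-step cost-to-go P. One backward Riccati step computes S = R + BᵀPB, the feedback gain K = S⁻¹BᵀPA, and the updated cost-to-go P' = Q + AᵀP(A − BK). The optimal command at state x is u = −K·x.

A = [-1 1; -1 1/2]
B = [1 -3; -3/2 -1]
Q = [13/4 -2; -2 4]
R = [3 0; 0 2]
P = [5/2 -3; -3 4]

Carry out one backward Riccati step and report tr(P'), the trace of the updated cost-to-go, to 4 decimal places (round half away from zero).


BᵀP = [7.0000 -9.0000; -4.5000 5.0000]
S = R + BᵀPB = [3 0; 0 2] + [20.5000 -12.0000; -12.0000 8.5000] = [23.5000 -12.0000; -12.0000 10.5000]
BᵀPA = [2.0000 2.5000; -0.5000 -2.0000]
K = S⁻¹·BᵀPA = [0.1460 0.0219; 0.1192 -0.1655]
A−BK = [-0.7883 0.4818; -0.6618 0.3674]
AᵀP(A−BK) = [0.2676 -0.1265; -0.1265 0.1144]
P' = Q + AᵀP(A−BK) = [3.5176 -2.1265; -2.1265 4.1144]
tr(P') = 7.6320

7.6320


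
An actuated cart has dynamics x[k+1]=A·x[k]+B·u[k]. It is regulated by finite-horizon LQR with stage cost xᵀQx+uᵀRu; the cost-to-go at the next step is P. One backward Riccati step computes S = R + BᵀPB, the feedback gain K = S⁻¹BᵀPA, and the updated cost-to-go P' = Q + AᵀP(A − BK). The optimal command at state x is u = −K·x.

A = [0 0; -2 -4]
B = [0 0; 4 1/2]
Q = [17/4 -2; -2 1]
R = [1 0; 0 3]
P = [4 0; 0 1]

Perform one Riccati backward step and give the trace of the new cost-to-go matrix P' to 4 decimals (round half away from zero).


BᵀP = [0.0000 4.0000; 0.0000 0.5000]
S = R + BᵀPB = [1 0; 0 3] + [16.0000 2.0000; 2.0000 0.2500] = [17.0000 2.0000; 2.0000 3.2500]
BᵀPA = [-8.0000 -16.0000; -1.0000 -2.0000]
K = S⁻¹·BᵀPA = [-0.4683 -0.9366; -0.0195 -0.0390]
A−BK = [0.0000 0.0000; -0.1171 -0.2341]
AᵀP(A−BK) = [0.2341 0.4683; 0.4683 0.9366]
P' = Q + AᵀP(A−BK) = [4.4841 -1.5317; -1.5317 1.9366]
tr(P') = 6.4207

6.4207


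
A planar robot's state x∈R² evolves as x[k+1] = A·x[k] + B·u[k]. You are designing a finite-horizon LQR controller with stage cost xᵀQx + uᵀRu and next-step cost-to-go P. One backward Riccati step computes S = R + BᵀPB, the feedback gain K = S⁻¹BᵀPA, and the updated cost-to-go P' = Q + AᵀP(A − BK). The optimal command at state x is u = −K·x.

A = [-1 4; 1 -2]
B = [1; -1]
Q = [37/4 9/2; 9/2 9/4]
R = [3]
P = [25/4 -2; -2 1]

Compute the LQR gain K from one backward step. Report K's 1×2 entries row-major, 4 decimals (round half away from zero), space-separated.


-0.7895 2.7368

BᵀP = [8.2500 -3.0000]
S = R + BᵀPB = [3] + [11.2500] = [14.2500]
BᵀPA = [-11.2500 39.0000]
K = S⁻¹·BᵀPA = [-0.7895 2.7368]
A−BK = [-0.2105 1.2632; 0.2105 0.7368]
AᵀP(A−BK) = [2.3684 -8.2105; -8.2105 29.2632]
P' = Q + AᵀP(A−BK) = [11.6184 -3.7105; -3.7105 31.5132]
tr(P') = 43.1316


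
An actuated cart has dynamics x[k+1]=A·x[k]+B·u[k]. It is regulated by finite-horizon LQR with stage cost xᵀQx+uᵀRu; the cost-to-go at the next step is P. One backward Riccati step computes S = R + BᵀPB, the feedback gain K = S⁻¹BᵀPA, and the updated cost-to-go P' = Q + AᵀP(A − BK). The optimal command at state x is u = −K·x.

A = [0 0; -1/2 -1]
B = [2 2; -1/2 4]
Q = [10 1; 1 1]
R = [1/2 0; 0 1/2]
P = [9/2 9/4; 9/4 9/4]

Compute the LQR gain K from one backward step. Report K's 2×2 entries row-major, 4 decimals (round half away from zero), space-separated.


0.0967 0.1934 -0.1058 -0.2117

BᵀP = [7.8750 3.3750; 18.0000 13.5000]
S = R + BᵀPB = [1/2 0; 0 1/2] + [14.0625 29.2500; 29.2500 90.0000] = [14.5625 29.2500; 29.2500 90.5000]
BᵀPA = [-1.6875 -3.3750; -6.7500 -13.5000]
K = S⁻¹·BᵀPA = [0.0967 0.1934; -0.1058 -0.2117]
A−BK = [0.0182 0.0365; -0.0283 -0.0565]
AᵀP(A−BK) = [0.0113 0.0225; 0.0225 0.0450]
P' = Q + AᵀP(A−BK) = [10.0113 1.0225; 1.0225 1.0450]
tr(P') = 11.0563


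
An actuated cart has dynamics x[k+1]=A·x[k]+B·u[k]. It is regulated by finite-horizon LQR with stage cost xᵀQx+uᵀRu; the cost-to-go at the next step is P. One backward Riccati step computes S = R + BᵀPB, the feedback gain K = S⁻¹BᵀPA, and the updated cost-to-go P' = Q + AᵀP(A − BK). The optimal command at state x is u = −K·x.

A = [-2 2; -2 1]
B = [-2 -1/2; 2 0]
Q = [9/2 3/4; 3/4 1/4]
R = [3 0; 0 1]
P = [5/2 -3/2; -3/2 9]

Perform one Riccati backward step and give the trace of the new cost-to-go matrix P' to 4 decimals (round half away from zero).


31.7207

BᵀP = [-8.0000 21.0000; -1.2500 0.7500]
S = R + BᵀPB = [3 0; 0 1] + [58.0000 4.0000; 4.0000 0.6250] = [61.0000 4.0000; 4.0000 1.6250]
BᵀPA = [-26.0000 5.0000; 1.0000 -1.7500]
K = S⁻¹·BᵀPA = [-0.5564 0.1820; 1.9850 -1.5248]
A−BK = [-2.1203 1.6015; -0.8872 0.6361]
AᵀP(A−BK) = [17.5489 -12.7444; -12.7444 9.4218]
P' = Q + AᵀP(A−BK) = [22.0489 -11.9944; -11.9944 9.6718]
tr(P') = 31.7207


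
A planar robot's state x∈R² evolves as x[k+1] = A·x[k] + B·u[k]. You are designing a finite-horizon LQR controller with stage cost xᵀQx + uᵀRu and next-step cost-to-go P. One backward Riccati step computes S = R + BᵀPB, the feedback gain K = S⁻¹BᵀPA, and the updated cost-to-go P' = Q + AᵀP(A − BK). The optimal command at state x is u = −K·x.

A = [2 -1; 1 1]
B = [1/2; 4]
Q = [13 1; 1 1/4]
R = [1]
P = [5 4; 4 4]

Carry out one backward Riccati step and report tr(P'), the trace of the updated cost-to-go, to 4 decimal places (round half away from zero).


17.4688

BᵀP = [18.5000 18.0000]
S = R + BᵀPB = [1] + [81.2500] = [82.2500]
BᵀPA = [55.0000 -0.5000]
K = S⁻¹·BᵀPA = [0.6687 -0.0061]
A−BK = [1.6657 -0.9970; -1.6748 1.0243]
AᵀP(A−BK) = [3.2219 -1.6657; -1.6657 0.9970]
P' = Q + AᵀP(A−BK) = [16.2219 -0.6657; -0.6657 1.2470]
tr(P') = 17.4688


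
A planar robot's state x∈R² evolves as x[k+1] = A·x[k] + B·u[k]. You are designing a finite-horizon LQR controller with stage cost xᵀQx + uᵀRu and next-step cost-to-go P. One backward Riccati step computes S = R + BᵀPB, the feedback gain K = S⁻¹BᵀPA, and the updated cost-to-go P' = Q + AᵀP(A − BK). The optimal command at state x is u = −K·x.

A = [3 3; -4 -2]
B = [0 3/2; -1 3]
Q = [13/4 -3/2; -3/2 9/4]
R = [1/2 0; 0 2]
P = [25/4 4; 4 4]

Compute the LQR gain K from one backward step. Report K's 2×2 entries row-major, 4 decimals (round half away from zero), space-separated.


BᵀP = [-4.0000 -4.0000; 21.3750 18.0000]
S = R + BᵀPB = [1/2 0; 0 2] + [4.0000 -18.0000; -18.0000 86.0625] = [4.5000 -18.0000; -18.0000 88.0625]
BᵀPA = [4.0000 -4.0000; -7.8750 28.1250]
K = S⁻¹·BᵀPA = [2.9122 2.1306; 0.5058 0.7549]
A−BK = [2.2412 1.8677; -2.6053 -2.1340]
AᵀP(A−BK) = [16.5845 13.6723; 13.6723 11.5417]
P' = Q + AᵀP(A−BK) = [19.8345 12.1723; 12.1723 13.7917]
tr(P') = 33.6262

2.9122 2.1306 0.5058 0.7549


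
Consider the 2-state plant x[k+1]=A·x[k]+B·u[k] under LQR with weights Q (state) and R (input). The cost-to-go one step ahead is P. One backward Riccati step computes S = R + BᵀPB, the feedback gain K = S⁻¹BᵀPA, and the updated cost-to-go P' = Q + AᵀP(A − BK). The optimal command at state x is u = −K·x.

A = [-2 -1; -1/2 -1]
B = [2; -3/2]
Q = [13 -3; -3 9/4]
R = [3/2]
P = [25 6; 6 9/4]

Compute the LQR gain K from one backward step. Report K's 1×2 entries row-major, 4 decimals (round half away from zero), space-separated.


-1.2232 -0.7033

BᵀP = [41.0000 8.6250]
S = R + BᵀPB = [3/2] + [69.0625] = [70.5625]
BᵀPA = [-86.3125 -49.6250]
K = S⁻¹·BᵀPA = [-1.2232 -0.7033]
A−BK = [0.4464 0.4066; -2.3348 -2.0549]
AᵀP(A−BK) = [6.9845 5.4234; 5.4234 4.3499]
P' = Q + AᵀP(A−BK) = [19.9845 2.4234; 2.4234 6.5999]
tr(P') = 26.5844


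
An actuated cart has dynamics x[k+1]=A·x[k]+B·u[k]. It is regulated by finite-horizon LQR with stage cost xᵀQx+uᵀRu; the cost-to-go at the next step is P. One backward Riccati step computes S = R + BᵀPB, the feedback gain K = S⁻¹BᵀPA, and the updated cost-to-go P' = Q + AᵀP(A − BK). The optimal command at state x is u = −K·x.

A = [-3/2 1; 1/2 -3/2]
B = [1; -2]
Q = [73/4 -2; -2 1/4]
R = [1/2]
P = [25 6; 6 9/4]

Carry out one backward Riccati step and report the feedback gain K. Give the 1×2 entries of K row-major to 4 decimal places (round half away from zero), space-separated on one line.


-1.7857 1.0238

BᵀP = [13.0000 1.5000]
S = R + BᵀPB = [1/2] + [10.0000] = [10.5000]
BᵀPA = [-18.7500 10.7500]
K = S⁻¹·BᵀPA = [-1.7857 1.0238]
A−BK = [0.2857 -0.0238; -3.0714 0.5476]
AᵀP(A−BK) = [14.3304 -3.4911; -3.4911 1.0565]
P' = Q + AᵀP(A−BK) = [32.5804 -5.4911; -5.4911 1.3065]
tr(P') = 33.8869


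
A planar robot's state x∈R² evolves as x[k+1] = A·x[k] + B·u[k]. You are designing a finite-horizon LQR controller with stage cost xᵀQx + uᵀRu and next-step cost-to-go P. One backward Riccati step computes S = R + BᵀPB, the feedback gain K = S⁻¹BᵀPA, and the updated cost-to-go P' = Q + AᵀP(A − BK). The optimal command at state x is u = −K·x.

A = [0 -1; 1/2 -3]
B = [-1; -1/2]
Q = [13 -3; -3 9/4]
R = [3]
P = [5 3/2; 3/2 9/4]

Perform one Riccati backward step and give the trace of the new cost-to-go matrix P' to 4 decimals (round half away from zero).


BᵀP = [-5.7500 -2.6250]
S = R + BᵀPB = [3] + [7.0625] = [10.0625]
BᵀPA = [-1.3125 13.6250]
K = S⁻¹·BᵀPA = [-0.1304 1.3540]
A−BK = [-0.1304 0.3540; 0.4348 -2.3230]
AᵀP(A−BK) = [0.3913 -2.3478; -2.3478 15.8012]
P' = Q + AᵀP(A−BK) = [13.3913 -5.3478; -5.3478 18.0512]
tr(P') = 31.4425

31.4425


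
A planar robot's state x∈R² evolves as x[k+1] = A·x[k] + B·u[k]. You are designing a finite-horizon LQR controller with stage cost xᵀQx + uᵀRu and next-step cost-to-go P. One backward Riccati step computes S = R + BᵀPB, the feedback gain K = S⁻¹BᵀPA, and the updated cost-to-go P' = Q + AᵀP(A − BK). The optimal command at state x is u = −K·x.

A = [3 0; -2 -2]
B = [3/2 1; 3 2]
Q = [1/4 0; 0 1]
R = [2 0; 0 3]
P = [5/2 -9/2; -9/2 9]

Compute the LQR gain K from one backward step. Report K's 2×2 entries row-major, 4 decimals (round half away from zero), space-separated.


-1.1288 -0.6554 -0.5017 -0.2913

BᵀP = [-9.7500 20.2500; -6.5000 13.5000]
S = R + BᵀPB = [2 0; 0 3] + [46.1250 30.7500; 30.7500 20.5000] = [48.1250 30.7500; 30.7500 23.5000]
BᵀPA = [-69.7500 -40.5000; -46.5000 -27.0000]
K = S⁻¹·BᵀPA = [-1.1288 -0.6554; -0.5017 -0.2913]
A−BK = [5.1949 1.2744; 2.3898 0.5489]
AᵀP(A−BK) = [10.4383 3.7384; 3.7384 1.5900]
P' = Q + AᵀP(A−BK) = [10.6883 3.7384; 3.7384 2.5900]
tr(P') = 13.2783


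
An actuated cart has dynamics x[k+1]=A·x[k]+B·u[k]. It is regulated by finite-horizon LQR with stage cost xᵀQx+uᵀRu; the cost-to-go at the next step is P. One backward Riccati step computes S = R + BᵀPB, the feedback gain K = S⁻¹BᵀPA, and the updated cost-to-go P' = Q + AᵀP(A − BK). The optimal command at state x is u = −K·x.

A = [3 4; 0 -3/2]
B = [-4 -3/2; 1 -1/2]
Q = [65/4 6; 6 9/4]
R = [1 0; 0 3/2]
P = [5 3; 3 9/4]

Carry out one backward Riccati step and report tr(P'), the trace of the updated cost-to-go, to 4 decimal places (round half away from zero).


20.2376

BᵀP = [-17.0000 -9.7500; -9.0000 -5.6250]
S = R + BᵀPB = [1 0; 0 3/2] + [58.2500 30.3750; 30.3750 16.3125] = [59.2500 30.3750; 30.3750 17.8125]
BᵀPA = [-51.0000 -53.3750; -27.0000 -27.5625]
K = S⁻¹·BᵀPA = [-0.6653 -0.8552; -0.3814 -0.0890]
A−BK = [-0.2331 0.4456; 0.4746 -0.6893]
AᵀP(A−BK) = [0.7754 0.4809; 0.4809 0.9622]
P' = Q + AᵀP(A−BK) = [17.0254 6.4809; 6.4809 3.2122]
tr(P') = 20.2376
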